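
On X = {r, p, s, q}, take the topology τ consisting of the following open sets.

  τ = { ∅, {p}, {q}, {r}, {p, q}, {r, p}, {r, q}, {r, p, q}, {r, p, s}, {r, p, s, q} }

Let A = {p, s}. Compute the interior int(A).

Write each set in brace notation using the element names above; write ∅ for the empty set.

{p}

open subsets of A: ∅, {p}; so int(A) = {p}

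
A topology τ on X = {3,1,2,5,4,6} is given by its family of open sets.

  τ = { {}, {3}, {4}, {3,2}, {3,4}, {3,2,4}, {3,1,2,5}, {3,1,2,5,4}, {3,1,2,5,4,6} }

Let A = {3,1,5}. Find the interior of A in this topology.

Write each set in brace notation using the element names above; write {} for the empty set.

{3}

interior: largest open inside A is {3} (from {}, {3})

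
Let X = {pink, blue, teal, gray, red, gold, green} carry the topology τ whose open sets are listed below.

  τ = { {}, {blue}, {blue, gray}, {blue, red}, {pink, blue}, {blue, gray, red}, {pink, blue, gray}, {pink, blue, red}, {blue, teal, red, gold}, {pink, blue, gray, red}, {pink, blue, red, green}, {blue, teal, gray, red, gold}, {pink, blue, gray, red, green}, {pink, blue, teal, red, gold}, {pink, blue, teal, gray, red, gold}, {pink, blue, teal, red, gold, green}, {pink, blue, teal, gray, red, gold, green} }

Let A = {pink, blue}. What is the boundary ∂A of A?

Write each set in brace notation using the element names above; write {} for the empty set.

opens ⊆ A: {}, {blue}, {pink, blue}; union → int = {pink, blue}
complement {teal, gray, red, gold, green}; its interior {}; cl(A) = X∖{} = {pink, blue, teal, gray, red, gold, green}
boundary = {pink, blue, teal, gray, red, gold, green} ∖ {pink, blue} = {teal, gray, red, gold, green}

{teal, gray, red, gold, green}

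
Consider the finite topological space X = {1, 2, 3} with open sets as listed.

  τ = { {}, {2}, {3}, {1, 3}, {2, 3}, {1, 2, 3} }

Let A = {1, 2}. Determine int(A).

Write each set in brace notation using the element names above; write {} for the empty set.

opens ⊆ A: {}, {2}; union → int = {2}

{2}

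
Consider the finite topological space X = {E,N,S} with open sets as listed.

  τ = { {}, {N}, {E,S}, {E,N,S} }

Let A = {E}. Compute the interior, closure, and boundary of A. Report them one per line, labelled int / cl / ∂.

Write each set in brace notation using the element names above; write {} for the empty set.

int(A) = {}
cl(A)  = {E,S}
∂A     = {E,S}

open subsets of A: {}; so int(A) = {}
closure: X∖int(X∖A) = X∖{N} = {E,S}
∂A = {E,S} minus {} = {E,S}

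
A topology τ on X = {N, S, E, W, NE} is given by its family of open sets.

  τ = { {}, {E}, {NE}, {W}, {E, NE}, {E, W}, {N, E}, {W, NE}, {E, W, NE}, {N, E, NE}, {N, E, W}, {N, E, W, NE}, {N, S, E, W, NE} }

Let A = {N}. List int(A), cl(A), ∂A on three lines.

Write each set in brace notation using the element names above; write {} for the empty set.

int(A) = {}
cl(A)  = {N, S}
∂A     = {N, S}

opens ⊆ A: {}; union → int = {}
complement {S, E, W, NE}; its interior {E, W, NE}; cl(A) = X∖{E, W, NE} = {N, S}
boundary = {N, S} ∖ {} = {N, S}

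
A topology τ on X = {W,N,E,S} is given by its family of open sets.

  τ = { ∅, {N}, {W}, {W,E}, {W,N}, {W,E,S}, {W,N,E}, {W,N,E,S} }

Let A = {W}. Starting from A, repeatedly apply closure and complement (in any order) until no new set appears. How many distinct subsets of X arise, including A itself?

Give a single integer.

4

X∖A={N,E,S}, int(X∖A)={N}, hence cl(A)={W,E,S}
Orbit (k=closure, c=complement):
  1. A     = {W}
  2. kA    = {W,E,S}
  3. cA    = {N,E,S}
  4. ckA   = {N}
(closed under both — stop)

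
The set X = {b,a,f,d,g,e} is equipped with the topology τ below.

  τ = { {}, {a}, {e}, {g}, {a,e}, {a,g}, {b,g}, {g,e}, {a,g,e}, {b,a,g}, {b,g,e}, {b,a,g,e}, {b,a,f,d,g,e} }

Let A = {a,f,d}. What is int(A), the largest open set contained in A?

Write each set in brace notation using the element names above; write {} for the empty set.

{a}

U open, U⊆A: {}, {a}. int(A) = ⋃ = {a}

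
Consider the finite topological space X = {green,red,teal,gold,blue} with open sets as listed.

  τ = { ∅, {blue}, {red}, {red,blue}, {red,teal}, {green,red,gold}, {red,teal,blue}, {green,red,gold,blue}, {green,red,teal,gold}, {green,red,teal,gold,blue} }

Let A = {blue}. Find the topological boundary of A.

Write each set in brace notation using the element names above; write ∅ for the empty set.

∅

interior: largest open inside A is {blue} (from ∅, {blue})
cl via duality: int({green,red,teal,gold}) = {green,red,teal,gold}, so X∖{green,red,teal,gold} = {blue}
cl∖int = ∅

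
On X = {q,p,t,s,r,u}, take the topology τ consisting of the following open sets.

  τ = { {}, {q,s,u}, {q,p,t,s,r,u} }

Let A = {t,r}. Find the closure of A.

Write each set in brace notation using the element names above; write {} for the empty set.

closure: X∖int(X∖A) = X∖{q,s,u} = {p,t,r}

{p,t,r}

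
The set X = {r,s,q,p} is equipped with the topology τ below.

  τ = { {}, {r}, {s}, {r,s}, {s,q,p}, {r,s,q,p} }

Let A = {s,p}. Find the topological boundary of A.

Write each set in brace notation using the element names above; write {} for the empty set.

open subsets of A: {}, {s}; so int(A) = {s}
closure: X∖int(X∖A) = X∖{r} = {s,q,p}
∂A = {s,q,p} minus {s} = {q,p}

{q,p}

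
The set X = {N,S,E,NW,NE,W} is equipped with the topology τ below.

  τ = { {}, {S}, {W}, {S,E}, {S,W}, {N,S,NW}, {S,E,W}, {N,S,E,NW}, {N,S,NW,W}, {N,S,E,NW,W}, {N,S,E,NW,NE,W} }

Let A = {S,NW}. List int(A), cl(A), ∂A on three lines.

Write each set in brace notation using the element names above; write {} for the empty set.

int(A) = {S}
cl(A)  = {N,S,E,NW,NE}
∂A     = {N,E,NW,NE}

U open, U⊆A: {}, {S}. int(A) = ⋃ = {S}
X∖A={N,E,NE,W}, int(X∖A)={W}, hence cl(A)={N,S,E,NW,NE}
∂A: remove int from cl → {N,E,NW,NE}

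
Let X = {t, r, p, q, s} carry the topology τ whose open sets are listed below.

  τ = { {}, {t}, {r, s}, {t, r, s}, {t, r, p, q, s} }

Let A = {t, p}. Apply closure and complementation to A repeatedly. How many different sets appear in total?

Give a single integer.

6

X∖A={r, q, s}, int(X∖A)={r, s}, hence cl(A)={t, p, q}
Orbit (k=closure, c=complement):
  1. A     = {t, p}
  2. kA    = {t, p, q}
  3. cA    = {r, q, s}
  4. ckA   = {r, s}
  5. kcA   = {r, p, q, s}
  6. ckcA  = {t}
(closed under both — stop)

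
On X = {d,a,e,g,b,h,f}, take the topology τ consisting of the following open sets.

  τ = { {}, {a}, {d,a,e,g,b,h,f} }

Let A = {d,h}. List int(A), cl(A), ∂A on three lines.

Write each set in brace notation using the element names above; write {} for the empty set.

int(A) = {}
cl(A)  = {d,e,g,b,h,f}
∂A     = {d,e,g,b,h,f}

interior: largest open inside A is {} (from {})
cl via duality: int({a,e,g,b,f}) = {a}, so X∖{a} = {d,e,g,b,h,f}
cl∖int = {d,e,g,b,h,f}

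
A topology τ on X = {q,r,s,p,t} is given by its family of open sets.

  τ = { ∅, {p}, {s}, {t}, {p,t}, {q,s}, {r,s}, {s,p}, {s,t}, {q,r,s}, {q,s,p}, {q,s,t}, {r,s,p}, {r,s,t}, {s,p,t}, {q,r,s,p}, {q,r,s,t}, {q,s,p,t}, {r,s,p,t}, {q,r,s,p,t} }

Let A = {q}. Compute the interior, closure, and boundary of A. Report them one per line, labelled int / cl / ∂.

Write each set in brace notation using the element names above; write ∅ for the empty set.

int(A) = ∅
cl(A)  = {q}
∂A     = {q}

opens ⊆ A: ∅; union → int = ∅
complement {r,s,p,t}; its interior {r,s,p,t}; cl(A) = X∖{r,s,p,t} = {q}
boundary = {q} ∖ ∅ = {q}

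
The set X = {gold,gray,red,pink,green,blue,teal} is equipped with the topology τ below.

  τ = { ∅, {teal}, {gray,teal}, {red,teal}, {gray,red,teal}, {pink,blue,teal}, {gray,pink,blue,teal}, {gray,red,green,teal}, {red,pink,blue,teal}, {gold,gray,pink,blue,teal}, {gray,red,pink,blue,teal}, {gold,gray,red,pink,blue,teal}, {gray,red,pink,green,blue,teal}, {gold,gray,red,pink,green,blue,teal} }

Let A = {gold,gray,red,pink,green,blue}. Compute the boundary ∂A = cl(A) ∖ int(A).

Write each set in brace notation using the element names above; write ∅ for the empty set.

opens ⊆ A: ∅; union → int = ∅
complement {teal}; its interior {teal}; cl(A) = X∖{teal} = {gold,gray,red,pink,green,blue}
boundary = {gold,gray,red,pink,green,blue} ∖ ∅ = {gold,gray,red,pink,green,blue}

{gold,gray,red,pink,green,blue}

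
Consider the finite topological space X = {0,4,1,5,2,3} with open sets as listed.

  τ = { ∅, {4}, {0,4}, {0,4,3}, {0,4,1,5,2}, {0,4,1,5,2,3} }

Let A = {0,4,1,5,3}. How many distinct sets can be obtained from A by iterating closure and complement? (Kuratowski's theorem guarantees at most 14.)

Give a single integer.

6

X∖A={2}, int(X∖A)=∅, hence cl(A)={0,4,1,5,2,3}
Orbit (k=closure, c=complement):
  1. A     = {0,4,1,5,3}
  2. kA    = {0,4,1,5,2,3}
  3. cA    = {2}
  4. ckA   = ∅
  5. kcA   = {1,5,2}
  6. ckcA  = {0,4,3}
(closed under both — stop)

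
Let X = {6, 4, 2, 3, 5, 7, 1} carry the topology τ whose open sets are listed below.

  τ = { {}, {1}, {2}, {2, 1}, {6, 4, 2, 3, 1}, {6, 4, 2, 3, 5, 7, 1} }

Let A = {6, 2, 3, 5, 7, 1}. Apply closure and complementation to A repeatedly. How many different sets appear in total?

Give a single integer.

6

cl via duality: int({4}) = {}, so X∖{} = {6, 4, 2, 3, 5, 7, 1}
Write k for closure, c for complement:
  1. A     = {6, 2, 3, 5, 7, 1}
  2. kA    = {6, 4, 2, 3, 5, 7, 1}
  3. cA    = {4}
  4. ckA   = {}
  5. kcA   = {6, 4, 3, 5, 7}
  6. ckcA  = {2, 1}
applying k or c yields no new set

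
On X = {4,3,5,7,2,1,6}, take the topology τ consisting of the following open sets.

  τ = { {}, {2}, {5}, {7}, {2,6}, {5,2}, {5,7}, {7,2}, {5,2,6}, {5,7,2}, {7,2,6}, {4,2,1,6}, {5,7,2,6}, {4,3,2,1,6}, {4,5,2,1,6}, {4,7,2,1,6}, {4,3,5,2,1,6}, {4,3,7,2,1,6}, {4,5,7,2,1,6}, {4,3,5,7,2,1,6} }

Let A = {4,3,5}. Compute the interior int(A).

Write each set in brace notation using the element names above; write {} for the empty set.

opens ⊆ A: {}, {5}; union → int = {5}

{5}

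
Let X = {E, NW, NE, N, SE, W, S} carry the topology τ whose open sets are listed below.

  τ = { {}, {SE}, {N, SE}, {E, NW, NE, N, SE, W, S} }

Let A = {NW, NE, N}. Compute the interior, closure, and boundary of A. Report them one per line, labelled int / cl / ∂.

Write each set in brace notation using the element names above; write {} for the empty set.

U open, U⊆A: {}. int(A) = ⋃ = {}
X∖A={E, SE, W, S}, int(X∖A)={SE}, hence cl(A)={E, NW, NE, N, W, S}
∂A: remove int from cl → {E, NW, NE, N, W, S}

int(A) = {}
cl(A)  = {E, NW, NE, N, W, S}
∂A     = {E, NW, NE, N, W, S}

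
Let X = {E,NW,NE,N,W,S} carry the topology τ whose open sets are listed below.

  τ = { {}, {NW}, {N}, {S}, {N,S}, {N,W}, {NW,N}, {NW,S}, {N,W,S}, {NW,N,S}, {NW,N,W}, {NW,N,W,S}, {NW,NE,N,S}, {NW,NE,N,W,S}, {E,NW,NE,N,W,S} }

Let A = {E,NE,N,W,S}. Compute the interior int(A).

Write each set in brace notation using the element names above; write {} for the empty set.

open subsets of A: {}, {S}, {N}, {N,S}, {N,W}, {N,W,S}; so int(A) = {N,W,S}

{N,W,S}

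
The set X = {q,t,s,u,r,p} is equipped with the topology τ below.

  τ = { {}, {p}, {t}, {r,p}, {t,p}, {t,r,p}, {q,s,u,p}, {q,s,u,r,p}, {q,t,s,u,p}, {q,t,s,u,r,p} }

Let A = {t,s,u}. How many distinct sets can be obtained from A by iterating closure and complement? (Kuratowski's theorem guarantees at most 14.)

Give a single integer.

6

cl via duality: int({q,r,p}) = {r,p}, so X∖{r,p} = {q,t,s,u}
Write k for closure, c for complement:
  1. A     = {t,s,u}
  2. kA    = {q,t,s,u}
  3. cA    = {q,r,p}
  4. ckA   = {r,p}
  5. kcA   = {q,s,u,r,p}
  6. ckcA  = {t}
applying k or c yields no new set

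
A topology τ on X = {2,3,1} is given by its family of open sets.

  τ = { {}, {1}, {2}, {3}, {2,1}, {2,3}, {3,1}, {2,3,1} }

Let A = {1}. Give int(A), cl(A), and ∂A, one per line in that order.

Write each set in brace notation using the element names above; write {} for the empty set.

int(A) = {1}
cl(A)  = {1}
∂A     = {}

open subsets of A: {}, {1}; so int(A) = {1}
closure: X∖int(X∖A) = X∖{2,3} = {1}
∂A = {1} minus {1} = {}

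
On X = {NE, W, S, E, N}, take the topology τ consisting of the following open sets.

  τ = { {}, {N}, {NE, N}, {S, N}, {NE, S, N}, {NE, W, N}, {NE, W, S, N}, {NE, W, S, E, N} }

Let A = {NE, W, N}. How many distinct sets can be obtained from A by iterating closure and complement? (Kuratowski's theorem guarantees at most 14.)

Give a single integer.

cl via duality: int({S, E}) = {}, so X∖{} = {NE, W, S, E, N}
Write k for closure, c for complement:
  1. A     = {NE, W, N}
  2. kA    = {NE, W, S, E, N}
  3. cA    = {S, E}
  4. ckA   = {}
applying k or c yields no new set

4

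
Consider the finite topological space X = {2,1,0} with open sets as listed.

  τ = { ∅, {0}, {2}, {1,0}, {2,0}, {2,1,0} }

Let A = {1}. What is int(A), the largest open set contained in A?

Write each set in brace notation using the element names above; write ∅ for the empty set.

∅

interior: largest open inside A is ∅ (from ∅)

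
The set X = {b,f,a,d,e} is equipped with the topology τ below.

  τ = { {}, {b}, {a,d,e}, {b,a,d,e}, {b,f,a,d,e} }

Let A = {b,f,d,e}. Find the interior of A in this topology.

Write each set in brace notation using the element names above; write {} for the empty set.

{b}

opens ⊆ A: {}, {b}; union → int = {b}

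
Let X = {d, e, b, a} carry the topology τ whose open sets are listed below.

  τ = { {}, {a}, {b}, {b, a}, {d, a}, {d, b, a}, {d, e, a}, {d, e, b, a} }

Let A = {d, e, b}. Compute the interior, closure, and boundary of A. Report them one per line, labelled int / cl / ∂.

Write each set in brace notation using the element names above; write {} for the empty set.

open subsets of A: {}, {b}; so int(A) = {b}
closure: X∖int(X∖A) = X∖{a} = {d, e, b}
∂A = {d, e, b} minus {b} = {d, e}

int(A) = {b}
cl(A)  = {d, e, b}
∂A     = {d, e}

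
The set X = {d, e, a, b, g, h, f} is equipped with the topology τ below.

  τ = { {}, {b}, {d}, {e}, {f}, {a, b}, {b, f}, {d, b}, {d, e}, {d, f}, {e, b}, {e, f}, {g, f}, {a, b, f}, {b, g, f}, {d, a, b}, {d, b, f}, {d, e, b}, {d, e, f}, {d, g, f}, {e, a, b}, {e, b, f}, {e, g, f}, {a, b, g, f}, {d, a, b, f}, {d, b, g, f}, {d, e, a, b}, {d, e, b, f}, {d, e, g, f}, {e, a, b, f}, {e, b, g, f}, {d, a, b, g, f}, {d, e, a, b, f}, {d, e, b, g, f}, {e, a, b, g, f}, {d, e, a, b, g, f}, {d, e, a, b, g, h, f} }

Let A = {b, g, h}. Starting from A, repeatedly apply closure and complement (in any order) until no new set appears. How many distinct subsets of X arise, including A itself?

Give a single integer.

complement {d, e, a, f}; its interior {d, e, f}; cl(A) = X∖{d, e, f} = {a, b, g, h}
With k = closure, c = complement:
  1. A     = {b, g, h}
  2. kA    = {a, b, g, h}
  3. cA    = {d, e, a, f}
  4. ckA   = {d, e, f}
  5. kcA   = {d, e, a, g, h, f}
  6. kckA  = {d, e, g, h, f}
  7. ckcA  = {b}
  8. ckckA = {a, b}
  9. kckcA = {a, b, h}
  10. ckckcA = {d, e, g, f}
k, c of each give nothing new

10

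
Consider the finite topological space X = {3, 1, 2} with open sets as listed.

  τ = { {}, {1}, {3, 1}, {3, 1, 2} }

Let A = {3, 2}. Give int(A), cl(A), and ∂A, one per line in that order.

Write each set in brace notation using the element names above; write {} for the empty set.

U open, U⊆A: {}. int(A) = ⋃ = {}
X∖A={1}, int(X∖A)={1}, hence cl(A)={3, 2}
∂A: remove int from cl → {3, 2}

int(A) = {}
cl(A)  = {3, 2}
∂A     = {3, 2}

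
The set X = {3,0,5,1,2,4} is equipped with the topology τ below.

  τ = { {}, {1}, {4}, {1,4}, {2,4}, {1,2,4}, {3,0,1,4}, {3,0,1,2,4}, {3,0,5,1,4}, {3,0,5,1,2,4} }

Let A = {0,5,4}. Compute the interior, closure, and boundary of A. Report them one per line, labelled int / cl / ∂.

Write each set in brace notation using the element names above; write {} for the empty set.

interior: largest open inside A is {4} (from {}, {4})
cl via duality: int({3,1,2}) = {1}, so X∖{1} = {3,0,5,2,4}
cl∖int = {3,0,5,2}

int(A) = {4}
cl(A)  = {3,0,5,2,4}
∂A     = {3,0,5,2}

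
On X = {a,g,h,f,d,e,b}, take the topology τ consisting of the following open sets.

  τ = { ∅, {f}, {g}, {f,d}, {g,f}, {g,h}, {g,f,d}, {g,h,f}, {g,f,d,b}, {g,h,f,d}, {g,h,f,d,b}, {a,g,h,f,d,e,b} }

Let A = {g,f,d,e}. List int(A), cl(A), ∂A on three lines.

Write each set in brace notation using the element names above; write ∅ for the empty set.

U open, U⊆A: ∅, {f}, {g}, {f,d}, {g,f}, {g,f,d}. int(A) = ⋃ = {g,f,d}
X∖A={a,h,b}, int(X∖A)=∅, hence cl(A)={a,g,h,f,d,e,b}
∂A: remove int from cl → {a,h,e,b}

int(A) = {g,f,d}
cl(A)  = {a,g,h,f,d,e,b}
∂A     = {a,h,e,b}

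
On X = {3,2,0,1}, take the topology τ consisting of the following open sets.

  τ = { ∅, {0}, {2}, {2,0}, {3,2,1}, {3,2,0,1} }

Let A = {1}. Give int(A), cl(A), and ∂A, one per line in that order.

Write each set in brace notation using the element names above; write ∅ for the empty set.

int(A) = ∅
cl(A)  = {3,1}
∂A     = {3,1}

interior: largest open inside A is ∅ (from ∅)
cl via duality: int({3,2,0}) = {2,0}, so X∖{2,0} = {3,1}
cl∖int = {3,1}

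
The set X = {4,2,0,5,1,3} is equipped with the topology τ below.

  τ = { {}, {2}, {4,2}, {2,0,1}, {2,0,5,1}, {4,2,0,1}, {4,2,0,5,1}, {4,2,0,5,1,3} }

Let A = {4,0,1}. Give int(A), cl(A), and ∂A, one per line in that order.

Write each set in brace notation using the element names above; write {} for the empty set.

int(A) = {}
cl(A)  = {4,0,5,1,3}
∂A     = {4,0,5,1,3}

opens ⊆ A: {}; union → int = {}
complement {2,5,3}; its interior {2}; cl(A) = X∖{2} = {4,0,5,1,3}
boundary = {4,0,5,1,3} ∖ {} = {4,0,5,1,3}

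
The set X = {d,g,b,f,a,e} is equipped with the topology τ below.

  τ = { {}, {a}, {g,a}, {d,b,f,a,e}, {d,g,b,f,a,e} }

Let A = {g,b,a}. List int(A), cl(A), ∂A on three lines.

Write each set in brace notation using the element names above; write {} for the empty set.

open subsets of A: {}, {a}, {g,a}; so int(A) = {g,a}
closure: X∖int(X∖A) = X∖{} = {d,g,b,f,a,e}
∂A = {d,g,b,f,a,e} minus {g,a} = {d,b,f,e}

int(A) = {g,a}
cl(A)  = {d,g,b,f,a,e}
∂A     = {d,b,f,e}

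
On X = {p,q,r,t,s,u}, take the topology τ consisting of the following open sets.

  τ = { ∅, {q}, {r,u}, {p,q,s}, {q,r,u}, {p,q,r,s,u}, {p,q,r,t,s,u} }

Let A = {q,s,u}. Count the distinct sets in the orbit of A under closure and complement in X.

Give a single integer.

closure: X∖int(X∖A) = X∖∅ = {p,q,r,t,s,u}
Let k=closure and c=complement:
  1. A     = {q,s,u}
  2. kA    = {p,q,r,t,s,u}
  3. cA    = {p,r,t}
  4. ckA   = ∅
  5. kcA   = {p,r,t,s,u}
  6. ckcA  = {q}
  7. kckcA = {p,q,t,s}
  8. ckckcA = {r,u}
  9. kckckcA = {r,t,u}
  10. ckckckcA = {p,q,s}
— saturated at 10

10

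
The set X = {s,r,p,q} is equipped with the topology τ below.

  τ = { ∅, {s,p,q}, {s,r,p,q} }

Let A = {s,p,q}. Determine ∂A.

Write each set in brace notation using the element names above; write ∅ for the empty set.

opens ⊆ A: ∅, {s,p,q}; union → int = {s,p,q}
complement {r}; its interior ∅; cl(A) = X∖∅ = {s,r,p,q}
boundary = {s,r,p,q} ∖ {s,p,q} = {r}

{r}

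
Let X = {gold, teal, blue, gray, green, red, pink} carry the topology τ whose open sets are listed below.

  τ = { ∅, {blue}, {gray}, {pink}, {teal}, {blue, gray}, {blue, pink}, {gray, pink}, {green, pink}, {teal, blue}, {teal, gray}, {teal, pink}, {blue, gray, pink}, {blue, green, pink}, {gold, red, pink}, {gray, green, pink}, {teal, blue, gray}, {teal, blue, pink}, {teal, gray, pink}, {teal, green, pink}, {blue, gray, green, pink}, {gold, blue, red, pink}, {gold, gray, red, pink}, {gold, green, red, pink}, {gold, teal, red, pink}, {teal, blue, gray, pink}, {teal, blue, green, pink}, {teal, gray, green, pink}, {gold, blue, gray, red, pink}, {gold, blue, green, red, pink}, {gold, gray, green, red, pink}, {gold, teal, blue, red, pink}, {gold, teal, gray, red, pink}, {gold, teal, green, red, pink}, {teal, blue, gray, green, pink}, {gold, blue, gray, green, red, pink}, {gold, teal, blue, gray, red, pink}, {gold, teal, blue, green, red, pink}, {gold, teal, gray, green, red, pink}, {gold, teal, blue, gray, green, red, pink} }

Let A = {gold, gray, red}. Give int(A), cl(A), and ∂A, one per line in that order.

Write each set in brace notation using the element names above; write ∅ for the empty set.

int(A) = {gray}
cl(A)  = {gold, gray, red}
∂A     = {gold, red}

opens ⊆ A: ∅, {gray}; union → int = {gray}
complement {teal, blue, green, pink}; its interior {teal, blue, green, pink}; cl(A) = X∖{teal, blue, green, pink} = {gold, gray, red}
boundary = {gold, gray, red} ∖ {gray} = {gold, red}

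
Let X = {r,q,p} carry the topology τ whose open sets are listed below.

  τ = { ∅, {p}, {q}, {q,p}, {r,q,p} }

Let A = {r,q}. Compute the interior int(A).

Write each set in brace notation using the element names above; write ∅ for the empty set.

{q}

open subsets of A: ∅, {q}; so int(A) = {q}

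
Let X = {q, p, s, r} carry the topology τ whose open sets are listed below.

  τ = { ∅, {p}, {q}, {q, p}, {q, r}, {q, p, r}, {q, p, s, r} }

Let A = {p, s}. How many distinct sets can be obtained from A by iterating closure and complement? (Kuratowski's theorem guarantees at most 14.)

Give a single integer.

4

complement {q, r}; its interior {q, r}; cl(A) = X∖{q, r} = {p, s}
With k = closure, c = complement:
  1. A     = {p, s}
  2. cA    = {q, r}
  3. kcA   = {q, s, r}
  4. ckcA  = {p}
k, c of each give nothing new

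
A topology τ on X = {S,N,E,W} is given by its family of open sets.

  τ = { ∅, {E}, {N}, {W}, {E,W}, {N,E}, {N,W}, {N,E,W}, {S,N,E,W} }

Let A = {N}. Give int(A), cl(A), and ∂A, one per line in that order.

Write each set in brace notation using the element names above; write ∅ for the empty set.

int(A) = {N}
cl(A)  = {S,N}
∂A     = {S}

open subsets of A: ∅, {N}; so int(A) = {N}
closure: X∖int(X∖A) = X∖{E,W} = {S,N}
∂A = {S,N} minus {N} = {S}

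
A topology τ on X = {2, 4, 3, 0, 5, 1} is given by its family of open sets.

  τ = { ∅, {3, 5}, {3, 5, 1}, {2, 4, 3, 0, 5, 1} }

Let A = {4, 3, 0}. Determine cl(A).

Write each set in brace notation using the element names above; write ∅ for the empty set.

cl via duality: int({2, 5, 1}) = ∅, so X∖∅ = {2, 4, 3, 0, 5, 1}

{2, 4, 3, 0, 5, 1}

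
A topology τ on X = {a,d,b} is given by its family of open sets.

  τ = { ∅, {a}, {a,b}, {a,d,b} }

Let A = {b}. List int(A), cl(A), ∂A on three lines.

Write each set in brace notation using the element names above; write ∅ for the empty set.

int(A) = ∅
cl(A)  = {d,b}
∂A     = {d,b}

U open, U⊆A: ∅. int(A) = ⋃ = ∅
X∖A={a,d}, int(X∖A)={a}, hence cl(A)={d,b}
∂A: remove int from cl → {d,b}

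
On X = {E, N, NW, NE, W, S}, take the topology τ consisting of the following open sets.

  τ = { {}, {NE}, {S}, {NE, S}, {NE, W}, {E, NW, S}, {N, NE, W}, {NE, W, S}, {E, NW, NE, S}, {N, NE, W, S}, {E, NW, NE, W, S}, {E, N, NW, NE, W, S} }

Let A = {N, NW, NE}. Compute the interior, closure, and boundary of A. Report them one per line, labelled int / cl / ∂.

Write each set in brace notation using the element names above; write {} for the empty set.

int(A) = {NE}
cl(A)  = {E, N, NW, NE, W}
∂A     = {E, N, NW, W}

U open, U⊆A: {}, {NE}. int(A) = ⋃ = {NE}
X∖A={E, W, S}, int(X∖A)={S}, hence cl(A)={E, N, NW, NE, W}
∂A: remove int from cl → {E, N, NW, W}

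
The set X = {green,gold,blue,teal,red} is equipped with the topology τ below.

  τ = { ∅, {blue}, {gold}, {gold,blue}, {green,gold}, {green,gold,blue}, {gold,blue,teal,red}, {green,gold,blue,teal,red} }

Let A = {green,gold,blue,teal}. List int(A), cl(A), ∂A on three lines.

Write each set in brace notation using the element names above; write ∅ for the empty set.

int(A) = {green,gold,blue}
cl(A)  = {green,gold,blue,teal,red}
∂A     = {teal,red}

open subsets of A: ∅, {gold}, {blue}, {green,gold}, {gold,blue}, {green,gold,blue}; so int(A) = {green,gold,blue}
closure: X∖int(X∖A) = X∖∅ = {green,gold,blue,teal,red}
∂A = {green,gold,blue,teal,red} minus {green,gold,blue} = {teal,red}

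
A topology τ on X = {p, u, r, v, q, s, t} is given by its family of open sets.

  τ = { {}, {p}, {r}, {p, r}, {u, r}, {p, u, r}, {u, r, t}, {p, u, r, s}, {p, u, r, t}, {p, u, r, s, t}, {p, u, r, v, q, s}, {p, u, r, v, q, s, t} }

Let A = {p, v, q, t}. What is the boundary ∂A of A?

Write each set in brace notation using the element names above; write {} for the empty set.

open subsets of A: {}, {p}; so int(A) = {p}
closure: X∖int(X∖A) = X∖{u, r} = {p, v, q, s, t}
∂A = {p, v, q, s, t} minus {p} = {v, q, s, t}

{v, q, s, t}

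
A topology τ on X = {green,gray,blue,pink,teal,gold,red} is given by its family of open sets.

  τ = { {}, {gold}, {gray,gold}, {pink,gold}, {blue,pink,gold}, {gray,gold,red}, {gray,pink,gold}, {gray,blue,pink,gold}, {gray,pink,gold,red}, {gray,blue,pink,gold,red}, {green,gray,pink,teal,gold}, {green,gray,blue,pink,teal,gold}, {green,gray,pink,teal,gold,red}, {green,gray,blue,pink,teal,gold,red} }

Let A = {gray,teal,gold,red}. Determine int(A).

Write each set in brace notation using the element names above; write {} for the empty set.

open subsets of A: {}, {gold}, {gray,gold}, {gray,gold,red}; so int(A) = {gray,gold,red}

{gray,gold,red}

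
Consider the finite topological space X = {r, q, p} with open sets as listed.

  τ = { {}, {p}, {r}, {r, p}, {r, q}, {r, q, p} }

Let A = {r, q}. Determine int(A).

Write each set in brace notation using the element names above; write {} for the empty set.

interior: largest open inside A is {r, q} (from {}, {r}, {r, q})

{r, q}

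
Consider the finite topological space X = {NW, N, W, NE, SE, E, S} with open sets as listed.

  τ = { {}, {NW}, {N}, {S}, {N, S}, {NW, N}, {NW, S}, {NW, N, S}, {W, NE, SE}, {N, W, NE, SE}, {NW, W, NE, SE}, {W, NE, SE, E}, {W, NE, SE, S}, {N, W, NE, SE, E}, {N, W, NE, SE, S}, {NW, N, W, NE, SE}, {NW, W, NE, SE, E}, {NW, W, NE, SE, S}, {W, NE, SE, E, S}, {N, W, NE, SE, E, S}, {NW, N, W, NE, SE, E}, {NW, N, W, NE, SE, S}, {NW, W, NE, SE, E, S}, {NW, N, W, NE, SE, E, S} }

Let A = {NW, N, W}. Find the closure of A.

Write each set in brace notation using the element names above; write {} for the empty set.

{NW, N, W, NE, SE, E}

cl via duality: int({NE, SE, E, S}) = {S}, so X∖{S} = {NW, N, W, NE, SE, E}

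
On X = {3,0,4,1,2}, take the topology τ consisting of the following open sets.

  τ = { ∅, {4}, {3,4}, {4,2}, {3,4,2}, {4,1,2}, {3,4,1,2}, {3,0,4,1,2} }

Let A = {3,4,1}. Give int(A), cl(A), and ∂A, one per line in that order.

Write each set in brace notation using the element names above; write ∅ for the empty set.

int(A) = {3,4}
cl(A)  = {3,0,4,1,2}
∂A     = {0,1,2}

interior: largest open inside A is {3,4} (from ∅, {4}, {3,4})
cl via duality: int({0,2}) = ∅, so X∖∅ = {3,0,4,1,2}
cl∖int = {0,1,2}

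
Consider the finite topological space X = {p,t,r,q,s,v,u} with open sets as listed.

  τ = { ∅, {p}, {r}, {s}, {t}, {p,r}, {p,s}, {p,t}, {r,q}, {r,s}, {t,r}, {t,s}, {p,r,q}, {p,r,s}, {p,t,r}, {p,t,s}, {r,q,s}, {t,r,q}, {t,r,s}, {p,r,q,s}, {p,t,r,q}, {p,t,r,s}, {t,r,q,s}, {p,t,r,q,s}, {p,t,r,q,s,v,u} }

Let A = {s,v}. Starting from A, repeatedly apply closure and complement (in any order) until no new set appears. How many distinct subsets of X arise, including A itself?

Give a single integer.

complement {p,t,r,q,u}; its interior {p,t,r,q}; cl(A) = X∖{p,t,r,q} = {s,v,u}
With k = closure, c = complement:
  1. A     = {s,v}
  2. kA    = {s,v,u}
  3. cA    = {p,t,r,q,u}
  4. ckA   = {p,t,r,q}
  5. kcA   = {p,t,r,q,v,u}
  6. ckcA  = {s}
k, c of each give nothing new

6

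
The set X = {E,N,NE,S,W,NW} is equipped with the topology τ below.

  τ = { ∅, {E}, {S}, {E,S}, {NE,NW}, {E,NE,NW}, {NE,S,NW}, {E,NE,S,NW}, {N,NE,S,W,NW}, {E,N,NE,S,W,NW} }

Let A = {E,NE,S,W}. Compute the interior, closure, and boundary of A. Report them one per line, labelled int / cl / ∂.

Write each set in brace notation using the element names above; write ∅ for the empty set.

opens ⊆ A: ∅, {S}, {E}, {E,S}; union → int = {E,S}
complement {N,NW}; its interior ∅; cl(A) = X∖∅ = {E,N,NE,S,W,NW}
boundary = {E,N,NE,S,W,NW} ∖ {E,S} = {N,NE,W,NW}

int(A) = {E,S}
cl(A)  = {E,N,NE,S,W,NW}
∂A     = {N,NE,W,NW}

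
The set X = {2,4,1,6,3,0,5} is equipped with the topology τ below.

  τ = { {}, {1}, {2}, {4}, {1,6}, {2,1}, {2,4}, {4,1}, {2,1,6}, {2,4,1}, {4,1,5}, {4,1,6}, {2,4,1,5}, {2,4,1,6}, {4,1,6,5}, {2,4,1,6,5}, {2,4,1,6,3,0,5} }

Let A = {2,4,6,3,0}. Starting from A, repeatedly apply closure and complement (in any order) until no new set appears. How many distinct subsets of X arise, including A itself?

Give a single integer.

complement {1,5}; its interior {1}; cl(A) = X∖{1} = {2,4,6,3,0,5}
With k = closure, c = complement:
  1. A     = {2,4,6,3,0}
  2. kA    = {2,4,6,3,0,5}
  3. cA    = {1,5}
  4. ckA   = {1}
  5. kcA   = {1,6,3,0,5}
  6. ckcA  = {2,4}
  7. kckcA = {2,4,3,0,5}
  8. ckckcA = {1,6}
k, c of each give nothing new

8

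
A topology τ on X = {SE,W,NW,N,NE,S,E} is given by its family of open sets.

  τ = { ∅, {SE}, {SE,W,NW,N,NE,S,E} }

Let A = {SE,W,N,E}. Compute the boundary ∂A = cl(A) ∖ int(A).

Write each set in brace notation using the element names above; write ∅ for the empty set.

{W,NW,N,NE,S,E}

U open, U⊆A: ∅, {SE}. int(A) = ⋃ = {SE}
X∖A={NW,NE,S}, int(X∖A)=∅, hence cl(A)={SE,W,NW,N,NE,S,E}
∂A: remove int from cl → {W,NW,N,NE,S,E}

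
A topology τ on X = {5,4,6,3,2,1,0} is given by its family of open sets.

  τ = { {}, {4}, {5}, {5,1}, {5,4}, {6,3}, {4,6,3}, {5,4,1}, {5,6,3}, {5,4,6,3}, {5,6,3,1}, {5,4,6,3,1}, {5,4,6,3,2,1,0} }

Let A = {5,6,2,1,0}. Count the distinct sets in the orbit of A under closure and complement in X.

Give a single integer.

10

cl via duality: int({4,3}) = {4}, so X∖{4} = {5,6,3,2,1,0}
Write k for closure, c for complement:
  1. A     = {5,6,2,1,0}
  2. kA    = {5,6,3,2,1,0}
  3. cA    = {4,3}
  4. ckA   = {4}
  5. kcA   = {4,6,3,2,0}
  6. kckA  = {4,2,0}
  7. ckcA  = {5,1}
  8. ckckA = {5,6,3,1}
  9. kckcA = {5,2,1,0}
  10. ckckcA = {4,6,3}
applying k or c yields no new set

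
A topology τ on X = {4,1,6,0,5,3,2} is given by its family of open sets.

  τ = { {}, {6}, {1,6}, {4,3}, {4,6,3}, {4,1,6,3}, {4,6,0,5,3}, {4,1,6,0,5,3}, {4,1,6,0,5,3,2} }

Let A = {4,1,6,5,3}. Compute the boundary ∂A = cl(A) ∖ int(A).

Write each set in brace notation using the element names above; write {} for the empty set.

{0,5,2}

open subsets of A: {}, {6}, {4,3}, {1,6}, {4,6,3}, {4,1,6,3}; so int(A) = {4,1,6,3}
closure: X∖int(X∖A) = X∖{} = {4,1,6,0,5,3,2}
∂A = {4,1,6,0,5,3,2} minus {4,1,6,3} = {0,5,2}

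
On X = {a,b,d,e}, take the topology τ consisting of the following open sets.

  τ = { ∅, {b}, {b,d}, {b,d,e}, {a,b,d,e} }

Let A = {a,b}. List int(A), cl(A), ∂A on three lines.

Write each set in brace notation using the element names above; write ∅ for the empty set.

interior: largest open inside A is {b} (from ∅, {b})
cl via duality: int({d,e}) = ∅, so X∖∅ = {a,b,d,e}
cl∖int = {a,d,e}

int(A) = {b}
cl(A)  = {a,b,d,e}
∂A     = {a,d,e}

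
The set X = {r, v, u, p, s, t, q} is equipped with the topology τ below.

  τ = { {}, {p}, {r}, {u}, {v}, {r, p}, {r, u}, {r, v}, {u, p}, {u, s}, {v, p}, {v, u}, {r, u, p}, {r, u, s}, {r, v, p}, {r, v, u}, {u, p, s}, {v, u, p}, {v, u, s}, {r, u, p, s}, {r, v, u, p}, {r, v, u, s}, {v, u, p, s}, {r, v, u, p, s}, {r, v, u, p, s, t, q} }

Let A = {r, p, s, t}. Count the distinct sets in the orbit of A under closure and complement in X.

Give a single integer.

8

X∖A={v, u, q}, int(X∖A)={v, u}, hence cl(A)={r, p, s, t, q}
Orbit (k=closure, c=complement):
  1. A     = {r, p, s, t}
  2. kA    = {r, p, s, t, q}
  3. cA    = {v, u, q}
  4. ckA   = {v, u}
  5. kcA   = {v, u, s, t, q}
  6. ckcA  = {r, p}
  7. kckcA = {r, p, t, q}
  8. ckckcA = {v, u, s}
(closed under both — stop)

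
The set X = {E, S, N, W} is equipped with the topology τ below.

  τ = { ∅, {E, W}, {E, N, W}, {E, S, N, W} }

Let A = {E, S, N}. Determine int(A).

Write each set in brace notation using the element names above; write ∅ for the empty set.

∅

open subsets of A: ∅; so int(A) = ∅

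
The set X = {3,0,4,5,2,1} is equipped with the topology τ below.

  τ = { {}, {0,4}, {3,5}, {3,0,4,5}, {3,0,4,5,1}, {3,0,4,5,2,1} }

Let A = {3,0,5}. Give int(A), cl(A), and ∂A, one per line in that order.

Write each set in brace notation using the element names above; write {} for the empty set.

int(A) = {3,5}
cl(A)  = {3,0,4,5,2,1}
∂A     = {0,4,2,1}

opens ⊆ A: {}, {3,5}; union → int = {3,5}
complement {4,2,1}; its interior {}; cl(A) = X∖{} = {3,0,4,5,2,1}
boundary = {3,0,4,5,2,1} ∖ {3,5} = {0,4,2,1}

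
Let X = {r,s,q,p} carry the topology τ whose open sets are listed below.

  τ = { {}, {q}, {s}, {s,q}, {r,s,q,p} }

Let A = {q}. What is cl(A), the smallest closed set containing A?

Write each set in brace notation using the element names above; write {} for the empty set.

{r,q,p}

cl via duality: int({r,s,p}) = {s}, so X∖{s} = {r,q,p}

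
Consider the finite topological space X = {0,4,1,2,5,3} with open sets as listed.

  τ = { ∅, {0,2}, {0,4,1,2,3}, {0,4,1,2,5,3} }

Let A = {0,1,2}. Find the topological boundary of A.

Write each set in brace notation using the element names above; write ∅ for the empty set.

open subsets of A: ∅, {0,2}; so int(A) = {0,2}
closure: X∖int(X∖A) = X∖∅ = {0,4,1,2,5,3}
∂A = {0,4,1,2,5,3} minus {0,2} = {4,1,5,3}

{4,1,5,3}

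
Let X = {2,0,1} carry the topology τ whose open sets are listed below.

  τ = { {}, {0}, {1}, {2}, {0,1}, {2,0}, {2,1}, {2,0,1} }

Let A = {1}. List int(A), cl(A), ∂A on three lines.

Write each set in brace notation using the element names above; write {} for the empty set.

interior: largest open inside A is {1} (from {}, {1})
cl via duality: int({2,0}) = {2,0}, so X∖{2,0} = {1}
cl∖int = {}

int(A) = {1}
cl(A)  = {1}
∂A     = {}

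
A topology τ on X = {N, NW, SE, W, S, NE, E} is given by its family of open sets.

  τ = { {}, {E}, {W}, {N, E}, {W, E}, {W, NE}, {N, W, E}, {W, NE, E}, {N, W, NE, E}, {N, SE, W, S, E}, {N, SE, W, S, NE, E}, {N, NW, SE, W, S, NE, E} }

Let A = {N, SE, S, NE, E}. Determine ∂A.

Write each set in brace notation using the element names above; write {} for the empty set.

{NW, SE, S, NE}

opens ⊆ A: {}, {E}, {N, E}; union → int = {N, E}
complement {NW, W}; its interior {W}; cl(A) = X∖{W} = {N, NW, SE, S, NE, E}
boundary = {N, NW, SE, S, NE, E} ∖ {N, E} = {NW, SE, S, NE}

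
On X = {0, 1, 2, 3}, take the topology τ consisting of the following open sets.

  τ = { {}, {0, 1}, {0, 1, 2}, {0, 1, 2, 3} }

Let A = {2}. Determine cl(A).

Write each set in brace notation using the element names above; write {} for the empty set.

cl via duality: int({0, 1, 3}) = {0, 1}, so X∖{0, 1} = {2, 3}

{2, 3}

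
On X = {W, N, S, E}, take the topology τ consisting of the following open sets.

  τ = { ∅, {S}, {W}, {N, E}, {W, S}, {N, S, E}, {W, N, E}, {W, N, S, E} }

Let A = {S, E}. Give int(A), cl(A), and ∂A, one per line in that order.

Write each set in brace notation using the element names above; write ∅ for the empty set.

int(A) = {S}
cl(A)  = {N, S, E}
∂A     = {N, E}

open subsets of A: ∅, {S}; so int(A) = {S}
closure: X∖int(X∖A) = X∖{W} = {N, S, E}
∂A = {N, S, E} minus {S} = {N, E}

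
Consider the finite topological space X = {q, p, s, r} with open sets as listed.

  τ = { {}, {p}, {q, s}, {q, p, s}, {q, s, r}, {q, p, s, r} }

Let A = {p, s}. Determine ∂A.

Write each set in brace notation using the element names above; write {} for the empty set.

opens ⊆ A: {}, {p}; union → int = {p}
complement {q, r}; its interior {}; cl(A) = X∖{} = {q, p, s, r}
boundary = {q, p, s, r} ∖ {p} = {q, s, r}

{q, s, r}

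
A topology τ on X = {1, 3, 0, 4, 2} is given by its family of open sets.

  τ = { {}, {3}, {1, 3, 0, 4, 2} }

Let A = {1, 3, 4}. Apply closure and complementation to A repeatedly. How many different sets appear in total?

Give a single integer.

6

X∖A={0, 2}, int(X∖A)={}, hence cl(A)={1, 3, 0, 4, 2}
Orbit (k=closure, c=complement):
  1. A     = {1, 3, 4}
  2. kA    = {1, 3, 0, 4, 2}
  3. cA    = {0, 2}
  4. ckA   = {}
  5. kcA   = {1, 0, 4, 2}
  6. ckcA  = {3}
(closed under both — stop)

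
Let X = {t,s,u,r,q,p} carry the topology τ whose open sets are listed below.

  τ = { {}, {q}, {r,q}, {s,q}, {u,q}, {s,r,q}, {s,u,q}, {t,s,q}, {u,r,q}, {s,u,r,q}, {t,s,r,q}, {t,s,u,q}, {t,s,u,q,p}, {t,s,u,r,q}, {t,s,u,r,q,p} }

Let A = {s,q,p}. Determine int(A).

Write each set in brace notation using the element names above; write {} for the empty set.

{s,q}

open subsets of A: {}, {q}, {s,q}; so int(A) = {s,q}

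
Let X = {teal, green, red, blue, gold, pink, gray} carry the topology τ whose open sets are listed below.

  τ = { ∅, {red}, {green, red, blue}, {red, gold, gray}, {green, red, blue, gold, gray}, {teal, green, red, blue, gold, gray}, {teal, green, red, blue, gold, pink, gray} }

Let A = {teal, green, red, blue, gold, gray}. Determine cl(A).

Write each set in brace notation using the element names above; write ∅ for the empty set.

{teal, green, red, blue, gold, pink, gray}

X∖A={pink}, int(X∖A)=∅, hence cl(A)={teal, green, red, blue, gold, pink, gray}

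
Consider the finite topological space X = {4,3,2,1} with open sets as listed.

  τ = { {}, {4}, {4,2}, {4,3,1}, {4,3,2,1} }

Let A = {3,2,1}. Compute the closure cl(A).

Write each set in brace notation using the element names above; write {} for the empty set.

{3,2,1}

X∖A={4}, int(X∖A)={4}, hence cl(A)={3,2,1}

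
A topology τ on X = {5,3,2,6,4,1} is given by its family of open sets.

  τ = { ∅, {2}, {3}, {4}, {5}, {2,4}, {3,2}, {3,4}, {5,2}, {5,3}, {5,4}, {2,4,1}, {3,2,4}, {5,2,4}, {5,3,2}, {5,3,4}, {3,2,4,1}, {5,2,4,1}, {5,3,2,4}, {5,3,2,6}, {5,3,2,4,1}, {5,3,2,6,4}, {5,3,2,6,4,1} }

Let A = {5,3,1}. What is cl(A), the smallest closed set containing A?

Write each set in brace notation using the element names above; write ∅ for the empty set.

complement {2,6,4}; its interior {2,4}; cl(A) = X∖{2,4} = {5,3,6,1}

{5,3,6,1}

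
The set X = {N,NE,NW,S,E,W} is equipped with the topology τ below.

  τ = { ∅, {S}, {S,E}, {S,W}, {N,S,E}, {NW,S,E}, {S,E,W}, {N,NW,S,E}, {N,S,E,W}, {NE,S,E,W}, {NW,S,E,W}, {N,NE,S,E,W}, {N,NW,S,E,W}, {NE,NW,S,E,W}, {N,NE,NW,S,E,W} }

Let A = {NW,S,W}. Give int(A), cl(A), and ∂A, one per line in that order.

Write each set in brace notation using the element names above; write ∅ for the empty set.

int(A) = {S,W}
cl(A)  = {N,NE,NW,S,E,W}
∂A     = {N,NE,NW,E}

open subsets of A: ∅, {S}, {S,W}; so int(A) = {S,W}
closure: X∖int(X∖A) = X∖∅ = {N,NE,NW,S,E,W}
∂A = {N,NE,NW,S,E,W} minus {S,W} = {N,NE,NW,E}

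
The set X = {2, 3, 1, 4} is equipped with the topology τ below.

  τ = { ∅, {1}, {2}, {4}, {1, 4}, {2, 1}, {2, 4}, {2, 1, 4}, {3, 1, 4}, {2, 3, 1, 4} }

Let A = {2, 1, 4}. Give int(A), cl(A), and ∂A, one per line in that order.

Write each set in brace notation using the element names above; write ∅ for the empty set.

U open, U⊆A: ∅, {4}, {2}, {1}, {2, 1}, {2, 4}, {1, 4}, {2, 1, 4}. int(A) = ⋃ = {2, 1, 4}
X∖A={3}, int(X∖A)=∅, hence cl(A)={2, 3, 1, 4}
∂A: remove int from cl → {3}

int(A) = {2, 1, 4}
cl(A)  = {2, 3, 1, 4}
∂A     = {3}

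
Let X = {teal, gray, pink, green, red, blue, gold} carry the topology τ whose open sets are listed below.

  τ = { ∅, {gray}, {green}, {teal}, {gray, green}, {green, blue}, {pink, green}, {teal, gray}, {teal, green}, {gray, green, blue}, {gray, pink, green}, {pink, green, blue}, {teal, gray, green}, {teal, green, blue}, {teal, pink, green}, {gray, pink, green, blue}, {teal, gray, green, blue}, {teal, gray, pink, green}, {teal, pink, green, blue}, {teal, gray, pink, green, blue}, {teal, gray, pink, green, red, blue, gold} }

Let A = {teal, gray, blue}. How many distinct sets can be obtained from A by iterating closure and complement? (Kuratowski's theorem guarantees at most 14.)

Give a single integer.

closure: X∖int(X∖A) = X∖{pink, green} = {teal, gray, red, blue, gold}
Let k=closure and c=complement:
  1. A     = {teal, gray, blue}
  2. kA    = {teal, gray, red, blue, gold}
  3. cA    = {pink, green, red, gold}
  4. ckA   = {pink, green}
  5. kcA   = {pink, green, red, blue, gold}
  6. ckcA  = {teal, gray}
  7. kckcA = {teal, gray, red, gold}
  8. ckckcA = {pink, green, blue}
— saturated at 8

8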